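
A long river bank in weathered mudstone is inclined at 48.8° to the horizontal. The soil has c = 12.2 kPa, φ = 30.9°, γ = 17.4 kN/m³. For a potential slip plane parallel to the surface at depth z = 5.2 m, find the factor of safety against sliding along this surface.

FS = 0.80

For an infinite slope with a slip plane parallel to the surface (no pore pressure): FS = [c + γz cos²β tanφ] / [γz sinβ cosβ].
γz = 17.4·5.2 = 90.48 kN/m²
Numerator = 12.2 + 90.48·cos²48.8°·tan30.9° = 12.2 + 90.48·0.4339·0.5985 = 35.695 kPa
Denominator = 90.48·sin48.8°·cos48.8° = 90.48·0.7524·0.6587 = 44.843 kPa
FS = 35.695 / 44.843 = 0.796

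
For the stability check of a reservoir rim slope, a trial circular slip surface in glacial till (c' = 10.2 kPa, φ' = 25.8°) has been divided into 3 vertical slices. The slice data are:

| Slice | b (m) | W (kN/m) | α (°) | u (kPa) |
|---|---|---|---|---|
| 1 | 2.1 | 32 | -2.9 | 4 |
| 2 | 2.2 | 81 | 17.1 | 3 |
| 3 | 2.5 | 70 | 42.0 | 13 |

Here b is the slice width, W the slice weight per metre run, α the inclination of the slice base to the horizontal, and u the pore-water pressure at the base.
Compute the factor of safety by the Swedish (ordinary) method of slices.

Ordinary method of slices: FS = Σ[c'·Δl_i + (W_i cosα_i − u_i·Δl_i)·tanφ'] / Σ W_i sinα_i, with Δl_i = b_i / cosα_i.
Slice 1: Δl = 2.1/cos(-2.9°) = 2.103 m; N'_1 = 32·cos(-2.9°) − 4·2.103 = 23.5; c'Δl = 21.45; W sinα = -1.6
Slice 2: Δl = 2.2/cos17.1° = 2.302 m; N'_2 = 81·cos17.1° − 3·2.302 = 70.5; c'Δl = 23.48; W sinα = 23.8
Slice 3: Δl = 2.5/cos42.0° = 3.364 m; N'_3 = 70·cos42.0° − 13·3.364 = 8.3; c'Δl = 34.31; W sinα = 46.8
Σc'Δl = 79.2 kN/m; ΣN' = 102.3 kN/m; ΣW sinα = 69.0 kN/m
Resisting = 79.2 + 102.3·tan25.8° = 79.2 + 49.5 = 128.7 kN/m
FS = 128.7 / 69.0 = 1.864

FS = 1.86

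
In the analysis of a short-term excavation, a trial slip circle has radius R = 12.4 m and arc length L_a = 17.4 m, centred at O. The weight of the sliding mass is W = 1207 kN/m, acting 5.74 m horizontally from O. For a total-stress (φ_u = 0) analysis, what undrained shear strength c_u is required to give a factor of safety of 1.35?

c_u = 43.3 kPa

FS = c_u·L_a·R / (W·d), so c_u = FS·W·d / (L_a·R).
c_u = 1.35·1207·5.74 / (17.40·12.4) = 9353.0 / 215.76 = 43.35 kPa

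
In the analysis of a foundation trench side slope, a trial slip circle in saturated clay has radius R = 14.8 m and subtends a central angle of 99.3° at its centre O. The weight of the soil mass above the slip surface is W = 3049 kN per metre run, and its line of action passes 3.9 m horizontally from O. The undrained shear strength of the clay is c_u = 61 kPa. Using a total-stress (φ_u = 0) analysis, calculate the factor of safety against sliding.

Taking moments about the centre O, the resisting moment is provided by the undrained shear strength acting along the arc:
Arc length L_a = R·θ = 14.8·(99.3°·π/180) = 14.8·1.7331 = 25.65 m
M_R = c_u·L_a·R = 61·25.65·14.8 = 23156.9 kN·m/m
M_D = W·d = 3049·3.9 = 11891.1 kN·m/m
FS = M_R / M_D = 23156.9 / 11891.1 = 1.947

FS = 1.95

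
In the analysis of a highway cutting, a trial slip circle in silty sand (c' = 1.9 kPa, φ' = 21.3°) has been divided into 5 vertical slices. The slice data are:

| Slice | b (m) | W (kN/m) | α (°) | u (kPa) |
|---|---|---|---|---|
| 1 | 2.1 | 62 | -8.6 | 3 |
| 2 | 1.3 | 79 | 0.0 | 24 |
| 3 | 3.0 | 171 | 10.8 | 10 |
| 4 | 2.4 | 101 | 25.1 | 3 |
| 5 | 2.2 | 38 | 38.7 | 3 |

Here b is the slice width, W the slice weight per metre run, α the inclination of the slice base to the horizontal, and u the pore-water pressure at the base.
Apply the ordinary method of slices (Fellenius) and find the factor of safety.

Ordinary method of slices: FS = Σ[c'·Δl_i + (W_i cosα_i − u_i·Δl_i)·tanφ'] / Σ W_i sinα_i, with Δl_i = b_i / cosα_i.
Slice 1: Δl = 2.1/cos(-8.6°) = 2.124 m; N'_1 = 62·cos(-8.6°) − 3·2.124 = 54.9; c'Δl = 4.04; W sinα = -9.3
Slice 2: Δl = 1.3/cos0.0° = 1.300 m; N'_2 = 79·cos0.0° − 24·1.300 = 47.8; c'Δl = 2.47; W sinα = 0.0
Slice 3: Δl = 3.0/cos10.8° = 3.054 m; N'_3 = 171·cos10.8° − 10·3.054 = 137.4; c'Δl = 5.80; W sinα = 32.0
Slice 4: Δl = 2.4/cos25.1° = 2.650 m; N'_4 = 101·cos25.1° − 3·2.650 = 83.5; c'Δl = 5.04; W sinα = 42.8
Slice 5: Δl = 2.2/cos38.7° = 2.819 m; N'_5 = 38·cos38.7° − 3·2.819 = 21.2; c'Δl = 5.36; W sinα = 23.8
Σc'Δl = 22.7 kN/m; ΣN' = 344.9 kN/m; ΣW sinα = 89.4 kN/m
Resisting = 22.7 + 344.9·tan21.3° = 22.7 + 134.5 = 157.2 kN/m
FS = 157.2 / 89.4 = 1.758

FS = 1.76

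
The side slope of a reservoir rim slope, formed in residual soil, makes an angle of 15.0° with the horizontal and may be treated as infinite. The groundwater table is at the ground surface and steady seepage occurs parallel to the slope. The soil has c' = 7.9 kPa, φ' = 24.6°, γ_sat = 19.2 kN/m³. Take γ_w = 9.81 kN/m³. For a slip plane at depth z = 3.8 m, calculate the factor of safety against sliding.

FS = 1.27

With seepage parallel to the slope and the water table at the surface, the effective normal stress on the slip plane uses the buoyant unit weight γ' = γ_sat − γ_w while the driving shear stress uses γ_sat:
FS = [c' + γ' z cos²β tanφ'] / [γ_sat z sinβ cosβ]
γ' = 19.2 − 9.81 = 9.39 kN/m³
Numerator = 7.9 + 9.39·3.8·cos²15.0°·tan24.6° = 7.9 + 9.39·3.8·0.9330·0.4578 = 23.142 kPa
Denominator = 19.2·3.8·sin15.0°·cos15.0° = 19.2·3.8·0.2588·0.9659 = 18.240 kPa
FS = 23.142 / 18.240 = 1.269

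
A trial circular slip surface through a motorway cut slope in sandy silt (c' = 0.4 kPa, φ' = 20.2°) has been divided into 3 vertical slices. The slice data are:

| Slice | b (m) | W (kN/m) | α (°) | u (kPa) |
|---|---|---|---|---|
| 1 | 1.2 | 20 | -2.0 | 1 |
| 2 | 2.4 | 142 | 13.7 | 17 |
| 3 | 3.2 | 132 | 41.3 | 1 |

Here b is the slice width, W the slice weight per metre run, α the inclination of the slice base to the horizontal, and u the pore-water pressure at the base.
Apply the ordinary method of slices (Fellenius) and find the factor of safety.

FS = 0.67

Ordinary method of slices: FS = Σ[c'·Δl_i + (W_i cosα_i − u_i·Δl_i)·tanφ'] / Σ W_i sinα_i, with Δl_i = b_i / cosα_i.
Slice 1: Δl = 1.2/cos(-2.0°) = 1.201 m; N'_1 = 20·cos(-2.0°) − 1·1.201 = 18.8; c'Δl = 0.48; W sinα = -0.7
Slice 2: Δl = 2.4/cos13.7° = 2.470 m; N'_2 = 142·cos13.7° − 17·2.470 = 96.0; c'Δl = 0.99; W sinα = 33.6
Slice 3: Δl = 3.2/cos41.3° = 4.259 m; N'_3 = 132·cos41.3° − 1·4.259 = 94.9; c'Δl = 1.70; W sinα = 87.1
Σc'Δl = 3.2 kN/m; ΣN' = 209.7 kN/m; ΣW sinα = 120.1 kN/m
Resisting = 3.2 + 209.7·tan20.2° = 3.2 + 77.1 = 80.3 kN/m
FS = 80.3 / 120.1 = 0.669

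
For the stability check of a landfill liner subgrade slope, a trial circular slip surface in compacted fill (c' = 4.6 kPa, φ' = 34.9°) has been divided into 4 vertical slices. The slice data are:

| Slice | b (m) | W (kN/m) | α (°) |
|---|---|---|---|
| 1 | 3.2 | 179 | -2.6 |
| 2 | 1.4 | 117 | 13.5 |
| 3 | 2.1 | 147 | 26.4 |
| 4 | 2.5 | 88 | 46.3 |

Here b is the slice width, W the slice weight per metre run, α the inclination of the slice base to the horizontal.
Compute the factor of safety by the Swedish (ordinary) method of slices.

Ordinary method of slices: FS = Σ[c'·Δl_i + (W_i cosα_i)·tanφ'] / Σ W_i sinα_i, with Δl_i = b_i / cosα_i.
Slice 1: Δl = 3.2/cos(-2.6°) = 3.203 m; N'_1 = 179·cos(-2.6°) = 178.8; c'Δl = 14.74; W sinα = -8.1
Slice 2: Δl = 1.4/cos13.5° = 1.440 m; N'_2 = 117·cos13.5° = 113.8; c'Δl = 6.62; W sinα = 27.3
Slice 3: Δl = 2.1/cos26.4° = 2.345 m; N'_3 = 147·cos26.4° = 131.7; c'Δl = 10.78; W sinα = 65.4
Slice 4: Δl = 2.5/cos46.3° = 3.619 m; N'_4 = 88·cos46.3° = 60.8; c'Δl = 16.65; W sinα = 63.6
Σc'Δl = 48.8 kN/m; ΣN' = 485.1 kN/m; ΣW sinα = 148.2 kN/m
Resisting = 48.8 + 485.1·tan34.9° = 48.8 + 338.4 = 387.2 kN/m
FS = 387.2 / 148.2 = 2.613

FS = 2.61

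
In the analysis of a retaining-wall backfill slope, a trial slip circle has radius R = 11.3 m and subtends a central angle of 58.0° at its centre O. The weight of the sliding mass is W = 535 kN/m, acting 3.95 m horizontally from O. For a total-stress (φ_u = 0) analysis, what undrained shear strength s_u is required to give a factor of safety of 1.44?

s_u = 23.5 kPa

FS = s_u·L_a·R / (W·d), so s_u = FS·W·d / (L_a·R).
Arc length L_a = R·θ = 11.3·(58.0°·π/180) = 11.3·1.0123 = 11.44 m
s_u = 1.44·535·3.95 / (11.44·11.3) = 3043.1 / 129.26 = 23.54 kPa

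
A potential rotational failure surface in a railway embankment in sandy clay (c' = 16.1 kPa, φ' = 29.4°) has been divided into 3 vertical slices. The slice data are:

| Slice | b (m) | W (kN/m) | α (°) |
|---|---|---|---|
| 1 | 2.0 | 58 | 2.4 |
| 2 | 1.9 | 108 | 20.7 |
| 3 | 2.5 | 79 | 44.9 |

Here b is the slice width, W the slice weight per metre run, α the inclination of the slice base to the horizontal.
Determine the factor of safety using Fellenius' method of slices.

FS = 2.52

Ordinary method of slices: FS = Σ[c'·Δl_i + (W_i cosα_i)·tanφ'] / Σ W_i sinα_i, with Δl_i = b_i / cosα_i.
Slice 1: Δl = 2.0/cos2.4° = 2.002 m; N'_1 = 58·cos2.4° = 57.9; c'Δl = 32.23; W sinα = 2.4
Slice 2: Δl = 1.9/cos20.7° = 2.031 m; N'_2 = 108·cos20.7° = 101.0; c'Δl = 32.70; W sinα = 38.2
Slice 3: Δl = 2.5/cos44.9° = 3.529 m; N'_3 = 79·cos44.9° = 56.0; c'Δl = 56.82; W sinα = 55.8
Σc'Δl = 121.8 kN/m; ΣN' = 214.9 kN/m; ΣW sinα = 96.4 kN/m
Resisting = 121.8 + 214.9·tan29.4° = 121.8 + 121.1 = 242.9 kN/m
FS = 242.9 / 96.4 = 2.520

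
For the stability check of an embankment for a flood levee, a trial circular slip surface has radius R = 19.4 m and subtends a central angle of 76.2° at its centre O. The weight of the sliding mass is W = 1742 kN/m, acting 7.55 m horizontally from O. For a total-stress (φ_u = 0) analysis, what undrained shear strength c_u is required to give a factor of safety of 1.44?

FS = c_u·L_a·R / (W·d), so c_u = FS·W·d / (L_a·R).
Arc length L_a = R·θ = 19.4·(76.2°·π/180) = 19.4·1.3299 = 25.80 m
c_u = 1.44·1742·7.55 / (25.80·19.4) = 18939.0 / 500.54 = 37.84 kPa

c_u = 37.8 kPa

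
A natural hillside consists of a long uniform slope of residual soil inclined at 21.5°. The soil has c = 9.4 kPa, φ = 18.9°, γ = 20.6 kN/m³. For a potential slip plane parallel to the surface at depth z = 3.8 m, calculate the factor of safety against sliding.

For an infinite slope with a slip plane parallel to the surface (no pore pressure): FS = [c + γz cos²β tanφ] / [γz sinβ cosβ].
γz = 20.6·3.8 = 78.28 kN/m²
Numerator = 9.4 + 78.28·cos²21.5°·tan18.9° = 9.4 + 78.28·0.8657·0.3424 = 32.601 kPa
Denominator = 78.28·sin21.5°·cos21.5° = 78.28·0.3665·0.9304 = 26.693 kPa
FS = 32.601 / 26.693 = 1.221

FS = 1.22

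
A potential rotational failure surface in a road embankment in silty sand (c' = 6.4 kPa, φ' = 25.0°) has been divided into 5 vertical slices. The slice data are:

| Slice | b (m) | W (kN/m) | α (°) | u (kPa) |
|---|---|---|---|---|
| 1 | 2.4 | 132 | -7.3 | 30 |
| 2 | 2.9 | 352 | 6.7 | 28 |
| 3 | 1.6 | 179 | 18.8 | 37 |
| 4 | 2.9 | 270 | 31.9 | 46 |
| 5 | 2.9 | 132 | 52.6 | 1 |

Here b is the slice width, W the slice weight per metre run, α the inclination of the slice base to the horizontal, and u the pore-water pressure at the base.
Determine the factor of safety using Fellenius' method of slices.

FS = 1.12

Ordinary method of slices: FS = Σ[c'·Δl_i + (W_i cosα_i − u_i·Δl_i)·tanφ'] / Σ W_i sinα_i, with Δl_i = b_i / cosα_i.
Slice 1: Δl = 2.4/cos(-7.3°) = 2.420 m; N'_1 = 132·cos(-7.3°) − 30·2.420 = 58.3; c'Δl = 15.49; W sinα = -16.8
Slice 2: Δl = 2.9/cos6.7° = 2.920 m; N'_2 = 352·cos6.7° − 28·2.920 = 267.8; c'Δl = 18.69; W sinα = 41.1
Slice 3: Δl = 1.6/cos18.8° = 1.690 m; N'_3 = 179·cos18.8° − 37·1.690 = 106.9; c'Δl = 10.82; W sinα = 57.7
Slice 4: Δl = 2.9/cos31.9° = 3.416 m; N'_4 = 270·cos31.9° − 46·3.416 = 72.1; c'Δl = 21.86; W sinα = 142.7
Slice 5: Δl = 2.9/cos52.6° = 4.775 m; N'_5 = 132·cos52.6° − 1·4.775 = 75.4; c'Δl = 30.56; W sinα = 104.9
Σc'Δl = 97.4 kN/m; ΣN' = 580.6 kN/m; ΣW sinα = 329.5 kN/m
Resisting = 97.4 + 580.6·tan25.0° = 97.4 + 270.7 = 368.1 kN/m
FS = 368.1 / 329.5 = 1.117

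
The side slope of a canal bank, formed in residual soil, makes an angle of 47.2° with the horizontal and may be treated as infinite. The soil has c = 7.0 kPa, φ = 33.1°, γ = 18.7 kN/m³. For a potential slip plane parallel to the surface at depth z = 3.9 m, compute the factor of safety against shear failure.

For an infinite slope with a slip plane parallel to the surface (no pore pressure): FS = [c + γz cos²β tanφ] / [γz sinβ cosβ].
γz = 18.7·3.9 = 72.93 kN/m²
Numerator = 7.0 + 72.93·cos²47.2°·tan33.1° = 7.0 + 72.93·0.4616·0.6519 = 28.948 kPa
Denominator = 72.93·sin47.2°·cos47.2° = 72.93·0.7337·0.6794 = 36.358 kPa
FS = 28.948 / 36.358 = 0.796

FS = 0.80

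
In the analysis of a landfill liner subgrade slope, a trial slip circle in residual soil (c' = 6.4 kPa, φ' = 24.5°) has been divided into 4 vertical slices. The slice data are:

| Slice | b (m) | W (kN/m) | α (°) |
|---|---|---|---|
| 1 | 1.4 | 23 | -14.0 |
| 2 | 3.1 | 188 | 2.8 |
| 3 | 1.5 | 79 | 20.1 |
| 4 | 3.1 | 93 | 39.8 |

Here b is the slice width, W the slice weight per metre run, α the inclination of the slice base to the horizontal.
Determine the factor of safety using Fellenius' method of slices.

Ordinary method of slices: FS = Σ[c'·Δl_i + (W_i cosα_i)·tanφ'] / Σ W_i sinα_i, with Δl_i = b_i / cosα_i.
Slice 1: Δl = 1.4/cos(-14.0°) = 1.443 m; N'_1 = 23·cos(-14.0°) = 22.3; c'Δl = 9.23; W sinα = -5.6
Slice 2: Δl = 3.1/cos2.8° = 3.104 m; N'_2 = 188·cos2.8° = 187.8; c'Δl = 19.86; W sinα = 9.2
Slice 3: Δl = 1.5/cos20.1° = 1.597 m; N'_3 = 79·cos20.1° = 74.2; c'Δl = 10.22; W sinα = 27.1
Slice 4: Δl = 3.1/cos39.8° = 4.035 m; N'_4 = 93·cos39.8° = 71.5; c'Δl = 25.82; W sinα = 59.5
Σc'Δl = 65.1 kN/m; ΣN' = 355.7 kN/m; ΣW sinα = 90.3 kN/m
Resisting = 65.1 + 355.7·tan24.5° = 65.1 + 162.1 = 227.3 kN/m
FS = 227.3 / 90.3 = 2.517

FS = 2.52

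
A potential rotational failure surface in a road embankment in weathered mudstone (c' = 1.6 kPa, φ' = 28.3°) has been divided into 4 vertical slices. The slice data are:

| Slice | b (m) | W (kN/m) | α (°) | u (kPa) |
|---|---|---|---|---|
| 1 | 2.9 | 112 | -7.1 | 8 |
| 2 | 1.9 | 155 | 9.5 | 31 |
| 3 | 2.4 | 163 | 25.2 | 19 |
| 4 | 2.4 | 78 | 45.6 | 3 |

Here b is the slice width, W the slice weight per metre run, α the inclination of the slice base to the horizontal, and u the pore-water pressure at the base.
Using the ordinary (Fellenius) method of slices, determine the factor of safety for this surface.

FS = 1.40

Ordinary method of slices: FS = Σ[c'·Δl_i + (W_i cosα_i − u_i·Δl_i)·tanφ'] / Σ W_i sinα_i, with Δl_i = b_i / cosα_i.
Slice 1: Δl = 2.9/cos(-7.1°) = 2.922 m; N'_1 = 112·cos(-7.1°) − 8·2.922 = 87.8; c'Δl = 4.68; W sinα = -13.8
Slice 2: Δl = 1.9/cos9.5° = 1.926 m; N'_2 = 155·cos9.5° − 31·1.926 = 93.2; c'Δl = 3.08; W sinα = 25.6
Slice 3: Δl = 2.4/cos25.2° = 2.652 m; N'_3 = 163·cos25.2° − 19·2.652 = 97.1; c'Δl = 4.24; W sinα = 69.4
Slice 4: Δl = 2.4/cos45.6° = 3.430 m; N'_4 = 78·cos45.6° − 3·3.430 = 44.3; c'Δl = 5.49; W sinα = 55.7
Σc'Δl = 17.5 kN/m; ΣN' = 322.3 kN/m; ΣW sinα = 136.9 kN/m
Resisting = 17.5 + 322.3·tan28.3° = 17.5 + 173.5 = 191.0 kN/m
FS = 191.0 / 136.9 = 1.396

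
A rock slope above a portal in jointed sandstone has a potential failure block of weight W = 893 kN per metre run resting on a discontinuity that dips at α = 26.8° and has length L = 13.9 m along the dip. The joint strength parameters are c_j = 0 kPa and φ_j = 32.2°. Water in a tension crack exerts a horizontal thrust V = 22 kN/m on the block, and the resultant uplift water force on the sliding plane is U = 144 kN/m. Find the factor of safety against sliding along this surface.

FS = 0.96

Resolving the block weight along and normal to the plane and applying the Mohr–Coulomb strength on the joint:
N' = W cosα − U − V sinα = 893·cos26.8° − 144 − 22·sin26.8° = 643.2 kN/m
Driving force T = W sinα + V cosα = 893·sin26.8° + 22·cos26.8° = 422.3 kN/m
Resisting force R = c_j·L + N'·tanφ_j = 0·13.9 + 643.2·tan32.2° = 0.0 + 405.0 = 405.0 kN/m
FS = R / T = 405.0 / 422.3 = 0.959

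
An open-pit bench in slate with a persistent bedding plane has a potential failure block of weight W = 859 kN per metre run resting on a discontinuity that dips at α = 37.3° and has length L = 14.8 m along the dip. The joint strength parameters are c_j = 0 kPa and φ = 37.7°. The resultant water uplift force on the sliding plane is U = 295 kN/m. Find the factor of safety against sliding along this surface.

FS = 0.58

Resolving the block weight along and normal to the plane and applying the Mohr–Coulomb strength on the joint:
N' = W cosα − U = 859·cos37.3° − 295 = 388.3 kN/m
Driving force T = W sinα = 859·sin37.3° = 520.5 kN/m
Resisting force R = c_j·L + N'·tanφ = 0·14.8 + 388.3·tan37.7° = 0.0 + 300.1 = 300.1 kN/m
FS = R / T = 300.1 / 520.5 = 0.577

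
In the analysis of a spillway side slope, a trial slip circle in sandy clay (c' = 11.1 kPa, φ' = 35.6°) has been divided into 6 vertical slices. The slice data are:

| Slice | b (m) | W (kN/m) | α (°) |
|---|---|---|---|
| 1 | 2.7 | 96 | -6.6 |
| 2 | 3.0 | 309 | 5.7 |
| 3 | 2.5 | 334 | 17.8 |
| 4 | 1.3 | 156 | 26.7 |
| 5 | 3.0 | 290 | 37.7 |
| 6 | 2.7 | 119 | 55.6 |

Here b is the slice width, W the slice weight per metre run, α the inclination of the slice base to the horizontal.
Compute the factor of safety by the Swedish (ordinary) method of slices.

Ordinary method of slices: FS = Σ[c'·Δl_i + (W_i cosα_i)·tanφ'] / Σ W_i sinα_i, with Δl_i = b_i / cosα_i.
Slice 1: Δl = 2.7/cos(-6.6°) = 2.718 m; N'_1 = 96·cos(-6.6°) = 95.4; c'Δl = 30.17; W sinα = -11.0
Slice 2: Δl = 3.0/cos5.7° = 3.015 m; N'_2 = 309·cos5.7° = 307.5; c'Δl = 33.47; W sinα = 30.7
Slice 3: Δl = 2.5/cos17.8° = 2.626 m; N'_3 = 334·cos17.8° = 318.0; c'Δl = 29.15; W sinα = 102.1
Slice 4: Δl = 1.3/cos26.7° = 1.455 m; N'_4 = 156·cos26.7° = 139.4; c'Δl = 16.15; W sinα = 70.1
Slice 5: Δl = 3.0/cos37.7° = 3.792 m; N'_5 = 290·cos37.7° = 229.5; c'Δl = 42.09; W sinα = 177.3
Slice 6: Δl = 2.7/cos55.6° = 4.779 m; N'_6 = 119·cos55.6° = 67.2; c'Δl = 53.05; W sinα = 98.2
Σc'Δl = 204.1 kN/m; ΣN' = 1156.9 kN/m; ΣW sinα = 467.4 kN/m
Resisting = 204.1 + 1156.9·tan35.6° = 204.1 + 828.3 = 1032.3 kN/m
FS = 1032.3 / 467.4 = 2.209

FS = 2.21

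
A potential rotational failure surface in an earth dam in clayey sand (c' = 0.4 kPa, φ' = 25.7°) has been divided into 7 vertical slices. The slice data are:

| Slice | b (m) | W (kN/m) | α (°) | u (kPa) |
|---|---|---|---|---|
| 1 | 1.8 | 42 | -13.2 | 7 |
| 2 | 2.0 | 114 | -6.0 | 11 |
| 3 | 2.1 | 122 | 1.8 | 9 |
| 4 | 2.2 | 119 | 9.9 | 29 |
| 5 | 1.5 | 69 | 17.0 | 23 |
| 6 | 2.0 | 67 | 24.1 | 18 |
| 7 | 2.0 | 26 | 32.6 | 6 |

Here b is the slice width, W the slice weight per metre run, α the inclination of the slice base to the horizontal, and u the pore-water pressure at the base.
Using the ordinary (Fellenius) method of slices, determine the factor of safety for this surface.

FS = 2.59

Ordinary method of slices: FS = Σ[c'·Δl_i + (W_i cosα_i − u_i·Δl_i)·tanφ'] / Σ W_i sinα_i, with Δl_i = b_i / cosα_i.
Slice 1: Δl = 1.8/cos(-13.2°) = 1.849 m; N'_1 = 42·cos(-13.2°) − 7·1.849 = 27.9; c'Δl = 0.74; W sinα = -9.6
Slice 2: Δl = 2.0/cos(-6.0°) = 2.011 m; N'_2 = 114·cos(-6.0°) − 11·2.011 = 91.3; c'Δl = 0.80; W sinα = -11.9
Slice 3: Δl = 2.1/cos1.8° = 2.101 m; N'_3 = 122·cos1.8° − 9·2.101 = 103.0; c'Δl = 0.84; W sinα = 3.8
Slice 4: Δl = 2.2/cos9.9° = 2.233 m; N'_4 = 119·cos9.9° − 29·2.233 = 52.5; c'Δl = 0.89; W sinα = 20.5
Slice 5: Δl = 1.5/cos17.0° = 1.569 m; N'_5 = 69·cos17.0° − 23·1.569 = 29.9; c'Δl = 0.63; W sinα = 20.2
Slice 6: Δl = 2.0/cos24.1° = 2.191 m; N'_6 = 67·cos24.1° − 18·2.191 = 21.7; c'Δl = 0.88; W sinα = 27.4
Slice 7: Δl = 2.0/cos32.6° = 2.374 m; N'_7 = 26·cos32.6° − 6·2.374 = 7.7; c'Δl = 0.95; W sinα = 14.0
Σc'Δl = 5.7 kN/m; ΣN' = 334.0 kN/m; ΣW sinα = 64.3 kN/m
Resisting = 5.7 + 334.0·tan25.7° = 5.7 + 160.7 = 166.5 kN/m
FS = 166.5 / 64.3 = 2.588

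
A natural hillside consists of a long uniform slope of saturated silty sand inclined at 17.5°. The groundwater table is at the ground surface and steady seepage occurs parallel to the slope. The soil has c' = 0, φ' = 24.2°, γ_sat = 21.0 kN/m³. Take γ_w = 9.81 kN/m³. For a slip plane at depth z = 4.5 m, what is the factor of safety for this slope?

With seepage parallel to the slope and the water table at the surface, the effective normal stress on the slip plane uses the buoyant unit weight γ' = γ_sat − γ_w while the driving shear stress uses γ_sat:
FS = [c' + γ' z cos²β tanφ'] / [γ_sat z sinβ cosβ]
(For c' = 0 this reduces to FS = (γ'/γ_sat)·tanφ'/tanβ.)
γ' = 21.0 − 9.81 = 11.19 kN/m³
Numerator = 0.0 + 11.19·4.5·cos²17.5°·tan24.2° = 0.0 + 11.19·4.5·0.9096·0.4494 = 20.584 kPa
Denominator = 21.0·4.5·sin17.5°·cos17.5° = 21.0·4.5·0.3007·0.9537 = 27.101 kPa
FS = 20.584 / 27.101 = 0.760

FS = 0.76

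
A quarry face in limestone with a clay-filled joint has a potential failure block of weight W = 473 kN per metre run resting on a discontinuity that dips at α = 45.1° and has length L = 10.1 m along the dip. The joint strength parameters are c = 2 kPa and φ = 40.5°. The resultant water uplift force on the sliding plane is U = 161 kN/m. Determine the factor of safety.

FS = 0.50

Resolving the block weight along and normal to the plane and applying the Mohr–Coulomb strength on the joint:
N' = W cosα − U = 473·cos45.1° − 161 = 172.9 kN/m
Driving force T = W sinα = 473·sin45.1° = 335.0 kN/m
Resisting force R = c·L + N'·tanφ = 2·10.1 + 172.9·tan40.5° = 20.2 + 147.7 = 167.9 kN/m
FS = R / T = 167.9 / 335.0 = 0.501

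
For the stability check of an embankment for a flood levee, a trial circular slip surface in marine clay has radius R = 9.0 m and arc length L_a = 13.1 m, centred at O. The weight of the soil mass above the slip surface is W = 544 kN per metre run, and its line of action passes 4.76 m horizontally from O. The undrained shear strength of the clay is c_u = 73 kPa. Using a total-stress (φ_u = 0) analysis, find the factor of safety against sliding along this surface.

FS = 3.32

Taking moments about the centre O, the resisting moment is provided by the undrained shear strength acting along the arc:
M_R = c_u·L_a·R = 73·13.10·9.0 = 8606.7 kN·m/m
M_D = W·d = 544·4.76 = 2589.4 kN·m/m
FS = M_R / M_D = 8606.7 / 2589.4 = 3.324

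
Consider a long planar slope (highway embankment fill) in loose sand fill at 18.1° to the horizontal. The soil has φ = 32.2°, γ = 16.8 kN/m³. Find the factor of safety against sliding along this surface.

For a dry cohesionless infinite slope the factor of safety is FS = tanφ / tanβ.
FS = tan32.2° / tan18.1° = 0.6297 / 0.3269 = 1.927

FS = 1.93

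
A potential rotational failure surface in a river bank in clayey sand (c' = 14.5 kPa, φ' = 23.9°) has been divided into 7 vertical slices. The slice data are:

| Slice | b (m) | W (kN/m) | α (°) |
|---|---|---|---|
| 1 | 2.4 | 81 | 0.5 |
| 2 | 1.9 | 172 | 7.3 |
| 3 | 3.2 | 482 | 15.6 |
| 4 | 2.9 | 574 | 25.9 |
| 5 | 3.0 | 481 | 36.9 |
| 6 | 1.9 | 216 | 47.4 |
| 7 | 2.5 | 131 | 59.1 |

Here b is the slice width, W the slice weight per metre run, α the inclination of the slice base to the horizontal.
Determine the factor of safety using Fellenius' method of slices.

Ordinary method of slices: FS = Σ[c'·Δl_i + (W_i cosα_i)·tanφ'] / Σ W_i sinα_i, with Δl_i = b_i / cosα_i.
Slice 1: Δl = 2.4/cos0.5° = 2.400 m; N'_1 = 81·cos0.5° = 81.0; c'Δl = 34.80; W sinα = 0.7
Slice 2: Δl = 1.9/cos7.3° = 1.916 m; N'_2 = 172·cos7.3° = 170.6; c'Δl = 27.78; W sinα = 21.9
Slice 3: Δl = 3.2/cos15.6° = 3.322 m; N'_3 = 482·cos15.6° = 464.2; c'Δl = 48.17; W sinα = 129.6
Slice 4: Δl = 2.9/cos25.9° = 3.224 m; N'_4 = 574·cos25.9° = 516.3; c'Δl = 46.75; W sinα = 250.7
Slice 5: Δl = 3.0/cos36.9° = 3.751 m; N'_5 = 481·cos36.9° = 384.6; c'Δl = 54.40; W sinα = 288.8
Slice 6: Δl = 1.9/cos47.4° = 2.807 m; N'_6 = 216·cos47.4° = 146.2; c'Δl = 40.70; W sinα = 159.0
Slice 7: Δl = 2.5/cos59.1° = 4.868 m; N'_7 = 131·cos59.1° = 67.3; c'Δl = 70.59; W sinα = 112.4
Σc'Δl = 323.2 kN/m; ΣN' = 1830.3 kN/m; ΣW sinα = 963.1 kN/m
Resisting = 323.2 + 1830.3·tan23.9° = 323.2 + 811.1 = 1134.3 kN/m
FS = 1134.3 / 963.1 = 1.178

FS = 1.18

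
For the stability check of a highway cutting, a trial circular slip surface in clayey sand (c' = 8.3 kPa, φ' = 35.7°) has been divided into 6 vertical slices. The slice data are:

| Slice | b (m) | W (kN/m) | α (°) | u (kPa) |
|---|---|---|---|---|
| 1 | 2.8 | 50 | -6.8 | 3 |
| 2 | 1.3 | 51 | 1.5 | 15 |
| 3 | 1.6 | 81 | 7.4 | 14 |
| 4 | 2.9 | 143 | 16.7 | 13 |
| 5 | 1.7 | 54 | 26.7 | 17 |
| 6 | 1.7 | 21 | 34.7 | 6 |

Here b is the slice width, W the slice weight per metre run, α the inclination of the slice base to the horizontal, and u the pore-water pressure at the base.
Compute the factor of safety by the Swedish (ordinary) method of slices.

Ordinary method of slices: FS = Σ[c'·Δl_i + (W_i cosα_i − u_i·Δl_i)·tanφ'] / Σ W_i sinα_i, with Δl_i = b_i / cosα_i.
Slice 1: Δl = 2.8/cos(-6.8°) = 2.820 m; N'_1 = 50·cos(-6.8°) − 3·2.820 = 41.2; c'Δl = 23.40; W sinα = -5.9
Slice 2: Δl = 1.3/cos1.5° = 1.300 m; N'_2 = 51·cos1.5° − 15·1.300 = 31.5; c'Δl = 10.79; W sinα = 1.3
Slice 3: Δl = 1.6/cos7.4° = 1.613 m; N'_3 = 81·cos7.4° − 14·1.613 = 57.7; c'Δl = 13.39; W sinα = 10.4
Slice 4: Δl = 2.9/cos16.7° = 3.028 m; N'_4 = 143·cos16.7° − 13·3.028 = 97.6; c'Δl = 25.13; W sinα = 41.1
Slice 5: Δl = 1.7/cos26.7° = 1.903 m; N'_5 = 54·cos26.7° − 17·1.903 = 15.9; c'Δl = 15.79; W sinα = 24.3
Slice 6: Δl = 1.7/cos34.7° = 2.068 m; N'_6 = 21·cos34.7° − 6·2.068 = 4.9; c'Δl = 17.16; W sinα = 12.0
Σc'Δl = 105.7 kN/m; ΣN' = 248.8 kN/m; ΣW sinα = 83.2 kN/m
Resisting = 105.7 + 248.8·tan35.7° = 105.7 + 178.8 = 284.4 kN/m
FS = 284.4 / 83.2 = 3.420

FS = 3.42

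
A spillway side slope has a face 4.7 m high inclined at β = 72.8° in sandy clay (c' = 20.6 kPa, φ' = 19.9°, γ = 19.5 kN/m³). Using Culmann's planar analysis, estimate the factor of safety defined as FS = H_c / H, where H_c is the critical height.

FS = 2.04

H_c = (4c'/γ) · sinβ cosφ' / [1 − cos(β − φ')]
    = (4·20.6/19.5) · sin72.8°·cos19.9° / [1 − cos52.9°]
    = 4.226 · 0.8982 / 0.3968 = 9.57 m
FS = H_c / H = 9.57 / 4.7 = 2.035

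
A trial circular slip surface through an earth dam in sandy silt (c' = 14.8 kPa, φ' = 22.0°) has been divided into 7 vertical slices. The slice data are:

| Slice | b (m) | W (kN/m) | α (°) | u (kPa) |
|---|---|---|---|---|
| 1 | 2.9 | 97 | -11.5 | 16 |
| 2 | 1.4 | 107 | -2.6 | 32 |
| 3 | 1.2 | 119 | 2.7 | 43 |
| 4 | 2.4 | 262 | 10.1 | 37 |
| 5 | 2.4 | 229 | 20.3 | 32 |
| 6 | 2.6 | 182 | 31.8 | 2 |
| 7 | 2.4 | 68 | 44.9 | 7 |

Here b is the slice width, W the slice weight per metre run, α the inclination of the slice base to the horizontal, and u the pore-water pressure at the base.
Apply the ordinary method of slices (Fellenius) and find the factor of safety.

Ordinary method of slices: FS = Σ[c'·Δl_i + (W_i cosα_i − u_i·Δl_i)·tanφ'] / Σ W_i sinα_i, with Δl_i = b_i / cosα_i.
Slice 1: Δl = 2.9/cos(-11.5°) = 2.959 m; N'_1 = 97·cos(-11.5°) − 16·2.959 = 47.7; c'Δl = 43.80; W sinα = -19.3
Slice 2: Δl = 1.4/cos(-2.6°) = 1.401 m; N'_2 = 107·cos(-2.6°) − 32·1.401 = 62.0; c'Δl = 20.74; W sinα = -4.9
Slice 3: Δl = 1.2/cos2.7° = 1.201 m; N'_3 = 119·cos2.7° − 43·1.201 = 67.2; c'Δl = 17.78; W sinα = 5.6
Slice 4: Δl = 2.4/cos10.1° = 2.438 m; N'_4 = 262·cos10.1° − 37·2.438 = 167.7; c'Δl = 36.08; W sinα = 45.9
Slice 5: Δl = 2.4/cos20.3° = 2.559 m; N'_5 = 229·cos20.3° − 32·2.559 = 132.9; c'Δl = 37.87; W sinα = 79.4
Slice 6: Δl = 2.6/cos31.8° = 3.059 m; N'_6 = 182·cos31.8° − 2·3.059 = 148.6; c'Δl = 45.28; W sinα = 95.9
Slice 7: Δl = 2.4/cos44.9° = 3.388 m; N'_7 = 68·cos44.9° − 7·3.388 = 24.4; c'Δl = 50.15; W sinα = 48.0
Σc'Δl = 251.7 kN/m; ΣN' = 650.6 kN/m; ΣW sinα = 250.7 kN/m
Resisting = 251.7 + 650.6·tan22.0° = 251.7 + 262.9 = 514.6 kN/m
FS = 514.6 / 250.7 = 2.052

FS = 2.05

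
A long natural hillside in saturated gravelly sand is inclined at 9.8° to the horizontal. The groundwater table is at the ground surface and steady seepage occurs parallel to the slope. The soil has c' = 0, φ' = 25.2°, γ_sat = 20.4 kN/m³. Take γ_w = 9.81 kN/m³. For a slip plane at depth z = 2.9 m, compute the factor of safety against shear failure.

With seepage parallel to the slope and the water table at the surface, the effective normal stress on the slip plane uses the buoyant unit weight γ' = γ_sat − γ_w while the driving shear stress uses γ_sat:
FS = [c' + γ' z cos²β tanφ'] / [γ_sat z sinβ cosβ]
(For c' = 0 this reduces to FS = (γ'/γ_sat)·tanφ'/tanβ.)
γ' = 20.4 − 9.81 = 10.59 kN/m³
Numerator = 0.0 + 10.59·2.9·cos²9.8°·tan25.2° = 0.0 + 10.59·2.9·0.9710·0.4706 = 14.033 kPa
Denominator = 20.4·2.9·sin9.8°·cos9.8° = 20.4·2.9·0.1702·0.9854 = 9.923 kPa
FS = 14.033 / 9.923 = 1.414

FS = 1.41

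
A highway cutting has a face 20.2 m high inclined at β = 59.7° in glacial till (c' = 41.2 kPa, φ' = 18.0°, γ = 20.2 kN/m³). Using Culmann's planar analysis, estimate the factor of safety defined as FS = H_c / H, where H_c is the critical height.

FS = 1.31

H_c = (4c'/γ) · sinβ cosφ' / [1 − cos(β − φ')]
    = (4·41.2/20.2) · sin59.7°·cos18.0° / [1 − cos41.7°]
    = 8.158 · 0.8211 / 0.2534 = 26.44 m
FS = H_c / H = 26.44 / 20.2 = 1.309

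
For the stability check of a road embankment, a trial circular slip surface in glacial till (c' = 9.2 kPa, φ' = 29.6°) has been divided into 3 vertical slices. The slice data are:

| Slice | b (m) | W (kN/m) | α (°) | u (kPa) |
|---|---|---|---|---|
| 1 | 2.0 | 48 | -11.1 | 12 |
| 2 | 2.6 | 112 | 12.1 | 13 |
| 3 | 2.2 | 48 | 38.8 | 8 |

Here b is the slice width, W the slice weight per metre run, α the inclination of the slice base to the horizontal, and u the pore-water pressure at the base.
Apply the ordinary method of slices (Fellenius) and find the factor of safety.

FS = 3.00

Ordinary method of slices: FS = Σ[c'·Δl_i + (W_i cosα_i − u_i·Δl_i)·tanφ'] / Σ W_i sinα_i, with Δl_i = b_i / cosα_i.
Slice 1: Δl = 2.0/cos(-11.1°) = 2.038 m; N'_1 = 48·cos(-11.1°) − 12·2.038 = 22.6; c'Δl = 18.75; W sinα = -9.2
Slice 2: Δl = 2.6/cos12.1° = 2.659 m; N'_2 = 112·cos12.1° − 13·2.659 = 74.9; c'Δl = 24.46; W sinα = 23.5
Slice 3: Δl = 2.2/cos38.8° = 2.823 m; N'_3 = 48·cos38.8° − 8·2.823 = 14.8; c'Δl = 25.97; W sinα = 30.1
Σc'Δl = 69.2 kN/m; ΣN' = 112.4 kN/m; ΣW sinα = 44.3 kN/m
Resisting = 69.2 + 112.4·tan29.6° = 69.2 + 63.9 = 133.0 kN/m
FS = 133.0 / 44.3 = 3.002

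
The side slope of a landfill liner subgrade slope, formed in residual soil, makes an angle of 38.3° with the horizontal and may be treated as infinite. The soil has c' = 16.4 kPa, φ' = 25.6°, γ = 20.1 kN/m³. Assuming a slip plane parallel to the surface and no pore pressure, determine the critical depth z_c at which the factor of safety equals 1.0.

z_c = 4.26 m

Setting FS = 1.00 in FS = [c' + γz cos²β tanφ'] / [γz sinβ cosβ] and solving for z:
z = c' / [γ cosβ (FS·sinβ − cosβ·tanφ')]
  = 16.4 / [20.1·cos38.3°·(1.00·sin38.3° − cos38.3°·tan25.6°)]
  = 16.4 / [20.1·0.7848·(1.00·0.6198 − 0.7848·0.4791)]
  = 16.4 / 3.8453 = 4.265 m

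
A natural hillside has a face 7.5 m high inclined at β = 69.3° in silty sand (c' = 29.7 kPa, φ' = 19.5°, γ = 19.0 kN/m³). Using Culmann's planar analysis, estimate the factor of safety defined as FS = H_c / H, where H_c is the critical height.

H_c = (4c'/γ) · sinβ cosφ' / [1 − cos(β − φ')]
    = (4·29.7/19.0) · sin69.3°·cos19.5° / [1 − cos49.8°]
    = 6.253 · 0.8818 / 0.3545 = 15.55 m
FS = H_c / H = 15.55 / 7.5 = 2.073

FS = 2.07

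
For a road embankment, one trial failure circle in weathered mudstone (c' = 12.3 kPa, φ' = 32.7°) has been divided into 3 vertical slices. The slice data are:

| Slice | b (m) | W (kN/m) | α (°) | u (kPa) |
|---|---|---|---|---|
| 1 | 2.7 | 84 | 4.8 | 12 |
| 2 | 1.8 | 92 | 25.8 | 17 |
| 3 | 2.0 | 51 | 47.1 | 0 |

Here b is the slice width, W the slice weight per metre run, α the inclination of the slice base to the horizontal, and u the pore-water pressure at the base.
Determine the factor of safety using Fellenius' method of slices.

FS = 2.14

Ordinary method of slices: FS = Σ[c'·Δl_i + (W_i cosα_i − u_i·Δl_i)·tanφ'] / Σ W_i sinα_i, with Δl_i = b_i / cosα_i.
Slice 1: Δl = 2.7/cos4.8° = 2.710 m; N'_1 = 84·cos4.8° − 12·2.710 = 51.2; c'Δl = 33.33; W sinα = 7.0
Slice 2: Δl = 1.8/cos25.8° = 1.999 m; N'_2 = 92·cos25.8° − 17·1.999 = 48.8; c'Δl = 24.59; W sinα = 40.0
Slice 3: Δl = 2.0/cos47.1° = 2.938 m; N'_3 = 51·cos47.1° − 0·2.938 = 34.7; c'Δl = 36.14; W sinα = 37.4
Σc'Δl = 94.1 kN/m; ΣN' = 134.7 kN/m; ΣW sinα = 84.4 kN/m
Resisting = 94.1 + 134.7·tan32.7° = 94.1 + 86.5 = 180.6 kN/m
FS = 180.6 / 84.4 = 2.139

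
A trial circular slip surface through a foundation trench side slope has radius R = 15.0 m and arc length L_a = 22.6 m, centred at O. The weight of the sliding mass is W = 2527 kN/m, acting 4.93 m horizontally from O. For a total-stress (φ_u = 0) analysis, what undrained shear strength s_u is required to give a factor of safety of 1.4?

s_u = 51.4 kPa

FS = s_u·L_a·R / (W·d), so s_u = FS·W·d / (L_a·R).
s_u = 1.4·2527·4.93 / (22.60·15.0) = 17441.4 / 339.00 = 51.45 kPa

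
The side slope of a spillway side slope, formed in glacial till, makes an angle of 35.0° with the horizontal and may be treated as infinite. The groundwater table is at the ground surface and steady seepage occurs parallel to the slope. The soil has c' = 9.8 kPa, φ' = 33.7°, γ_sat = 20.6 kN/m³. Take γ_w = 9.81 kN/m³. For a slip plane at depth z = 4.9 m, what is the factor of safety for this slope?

FS = 0.71

With seepage parallel to the slope and the water table at the surface, the effective normal stress on the slip plane uses the buoyant unit weight γ' = γ_sat − γ_w while the driving shear stress uses γ_sat:
FS = [c' + γ' z cos²β tanφ'] / [γ_sat z sinβ cosβ]
γ' = 20.6 − 9.81 = 10.79 kN/m³
Numerator = 9.8 + 10.79·4.9·cos²35.0°·tan33.7° = 9.8 + 10.79·4.9·0.6710·0.6669 = 33.460 kPa
Denominator = 20.6·4.9·sin35.0°·cos35.0° = 20.6·4.9·0.5736·0.8192 = 47.426 kPa
FS = 33.460 / 47.426 = 0.706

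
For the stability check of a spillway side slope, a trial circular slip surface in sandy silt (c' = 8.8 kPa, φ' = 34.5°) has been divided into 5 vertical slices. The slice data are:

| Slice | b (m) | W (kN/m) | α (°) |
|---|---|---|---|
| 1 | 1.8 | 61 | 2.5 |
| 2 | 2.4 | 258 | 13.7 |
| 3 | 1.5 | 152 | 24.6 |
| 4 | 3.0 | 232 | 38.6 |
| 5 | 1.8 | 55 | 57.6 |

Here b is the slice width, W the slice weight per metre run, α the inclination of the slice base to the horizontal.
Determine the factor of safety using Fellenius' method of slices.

FS = 1.79

Ordinary method of slices: FS = Σ[c'·Δl_i + (W_i cosα_i)·tanφ'] / Σ W_i sinα_i, with Δl_i = b_i / cosα_i.
Slice 1: Δl = 1.8/cos2.5° = 1.802 m; N'_1 = 61·cos2.5° = 60.9; c'Δl = 15.86; W sinα = 2.7
Slice 2: Δl = 2.4/cos13.7° = 2.470 m; N'_2 = 258·cos13.7° = 250.7; c'Δl = 21.74; W sinα = 61.1
Slice 3: Δl = 1.5/cos24.6° = 1.650 m; N'_3 = 152·cos24.6° = 138.2; c'Δl = 14.52; W sinα = 63.3
Slice 4: Δl = 3.0/cos38.6° = 3.839 m; N'_4 = 232·cos38.6° = 181.3; c'Δl = 33.78; W sinα = 144.7
Slice 5: Δl = 1.8/cos57.6° = 3.359 m; N'_5 = 55·cos57.6° = 29.5; c'Δl = 29.56; W sinα = 46.4
Σc'Δl = 115.5 kN/m; ΣN' = 660.6 kN/m; ΣW sinα = 318.2 kN/m
Resisting = 115.5 + 660.6·tan34.5° = 115.5 + 454.0 = 569.5 kN/m
FS = 569.5 / 318.2 = 1.790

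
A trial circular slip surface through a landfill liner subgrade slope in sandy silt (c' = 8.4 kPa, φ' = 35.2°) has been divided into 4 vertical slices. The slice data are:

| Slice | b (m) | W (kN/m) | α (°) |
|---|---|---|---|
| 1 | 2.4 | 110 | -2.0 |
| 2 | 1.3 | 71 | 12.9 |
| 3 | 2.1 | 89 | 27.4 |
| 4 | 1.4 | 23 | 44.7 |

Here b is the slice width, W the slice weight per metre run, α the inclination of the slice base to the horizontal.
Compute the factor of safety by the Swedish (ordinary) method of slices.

Ordinary method of slices: FS = Σ[c'·Δl_i + (W_i cosα_i)·tanφ'] / Σ W_i sinα_i, with Δl_i = b_i / cosα_i.
Slice 1: Δl = 2.4/cos(-2.0°) = 2.401 m; N'_1 = 110·cos(-2.0°) = 109.9; c'Δl = 20.17; W sinα = -3.8
Slice 2: Δl = 1.3/cos12.9° = 1.334 m; N'_2 = 71·cos12.9° = 69.2; c'Δl = 11.20; W sinα = 15.9
Slice 3: Δl = 2.1/cos27.4° = 2.365 m; N'_3 = 89·cos27.4° = 79.0; c'Δl = 19.87; W sinα = 41.0
Slice 4: Δl = 1.4/cos44.7° = 1.970 m; N'_4 = 23·cos44.7° = 16.3; c'Δl = 16.54; W sinα = 16.2
Σc'Δl = 67.8 kN/m; ΣN' = 274.5 kN/m; ΣW sinα = 69.1 kN/m
Resisting = 67.8 + 274.5·tan35.2° = 67.8 + 193.6 = 261.4 kN/m
FS = 261.4 / 69.1 = 3.781

FS = 3.78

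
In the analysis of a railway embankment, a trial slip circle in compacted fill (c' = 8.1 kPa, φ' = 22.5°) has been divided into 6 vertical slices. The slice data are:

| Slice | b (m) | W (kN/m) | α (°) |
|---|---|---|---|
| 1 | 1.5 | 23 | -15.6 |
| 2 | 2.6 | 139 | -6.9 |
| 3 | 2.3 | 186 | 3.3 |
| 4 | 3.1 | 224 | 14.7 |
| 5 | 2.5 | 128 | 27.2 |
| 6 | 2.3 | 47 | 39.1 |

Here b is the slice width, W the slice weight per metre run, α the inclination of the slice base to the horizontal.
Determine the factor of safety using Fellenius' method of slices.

FS = 3.17

Ordinary method of slices: FS = Σ[c'·Δl_i + (W_i cosα_i)·tanφ'] / Σ W_i sinα_i, with Δl_i = b_i / cosα_i.
Slice 1: Δl = 1.5/cos(-15.6°) = 1.557 m; N'_1 = 23·cos(-15.6°) = 22.2; c'Δl = 12.61; W sinα = -6.2
Slice 2: Δl = 2.6/cos(-6.9°) = 2.619 m; N'_2 = 139·cos(-6.9°) = 138.0; c'Δl = 21.21; W sinα = -16.7
Slice 3: Δl = 2.3/cos3.3° = 2.304 m; N'_3 = 186·cos3.3° = 185.7; c'Δl = 18.66; W sinα = 10.7
Slice 4: Δl = 3.1/cos14.7° = 3.205 m; N'_4 = 224·cos14.7° = 216.7; c'Δl = 25.96; W sinα = 56.8
Slice 5: Δl = 2.5/cos27.2° = 2.811 m; N'_5 = 128·cos27.2° = 113.8; c'Δl = 22.77; W sinα = 58.5
Slice 6: Δl = 2.3/cos39.1° = 2.964 m; N'_6 = 47·cos39.1° = 36.5; c'Δl = 24.01; W sinα = 29.6
Σc'Δl = 125.2 kN/m; ΣN' = 712.8 kN/m; ΣW sinα = 132.8 kN/m
Resisting = 125.2 + 712.8·tan22.5° = 125.2 + 295.3 = 420.5 kN/m
FS = 420.5 / 132.8 = 3.166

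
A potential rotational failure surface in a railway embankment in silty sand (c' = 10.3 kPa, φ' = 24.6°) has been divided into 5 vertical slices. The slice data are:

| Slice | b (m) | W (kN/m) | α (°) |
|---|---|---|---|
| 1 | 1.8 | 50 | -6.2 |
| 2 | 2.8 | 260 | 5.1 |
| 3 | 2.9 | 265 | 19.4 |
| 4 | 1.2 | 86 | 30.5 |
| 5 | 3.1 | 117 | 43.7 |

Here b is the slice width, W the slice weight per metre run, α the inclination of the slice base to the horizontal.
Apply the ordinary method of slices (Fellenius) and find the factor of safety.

FS = 2.03

Ordinary method of slices: FS = Σ[c'·Δl_i + (W_i cosα_i)·tanφ'] / Σ W_i sinα_i, with Δl_i = b_i / cosα_i.
Slice 1: Δl = 1.8/cos(-6.2°) = 1.811 m; N'_1 = 50·cos(-6.2°) = 49.7; c'Δl = 18.65; W sinα = -5.4
Slice 2: Δl = 2.8/cos5.1° = 2.811 m; N'_2 = 260·cos5.1° = 259.0; c'Δl = 28.95; W sinα = 23.1
Slice 3: Δl = 2.9/cos19.4° = 3.075 m; N'_3 = 265·cos19.4° = 250.0; c'Δl = 31.67; W sinα = 88.0
Slice 4: Δl = 1.2/cos30.5° = 1.393 m; N'_4 = 86·cos30.5° = 74.1; c'Δl = 14.34; W sinα = 43.6
Slice 5: Δl = 3.1/cos43.7° = 4.288 m; N'_5 = 117·cos43.7° = 84.6; c'Δl = 44.17; W sinα = 80.8
Σc'Δl = 137.8 kN/m; ΣN' = 717.3 kN/m; ΣW sinα = 230.2 kN/m
Resisting = 137.8 + 717.3·tan24.6° = 137.8 + 328.4 = 466.2 kN/m
FS = 466.2 / 230.2 = 2.025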